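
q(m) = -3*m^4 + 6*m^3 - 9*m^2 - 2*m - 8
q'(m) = -12*m^3 + 18*m^2 - 18*m - 2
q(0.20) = -8.72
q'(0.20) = -4.98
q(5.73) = -2420.16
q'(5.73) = -1771.74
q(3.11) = -201.44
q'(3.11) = -244.84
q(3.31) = -255.75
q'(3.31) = -299.55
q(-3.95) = -1240.62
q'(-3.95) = 1089.50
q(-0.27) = -8.25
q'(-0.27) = 4.41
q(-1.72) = -87.97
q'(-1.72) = 143.27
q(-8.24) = -17789.71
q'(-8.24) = 8082.19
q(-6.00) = -5504.00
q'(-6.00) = 3346.00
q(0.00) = -8.00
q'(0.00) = -2.00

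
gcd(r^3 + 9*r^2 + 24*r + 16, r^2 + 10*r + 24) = r + 4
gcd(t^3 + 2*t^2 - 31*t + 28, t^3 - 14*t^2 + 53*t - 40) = t - 1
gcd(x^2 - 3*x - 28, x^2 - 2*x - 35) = x - 7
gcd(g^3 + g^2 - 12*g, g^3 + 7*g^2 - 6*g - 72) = g^2 + g - 12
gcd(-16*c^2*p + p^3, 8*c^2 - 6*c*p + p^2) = -4*c + p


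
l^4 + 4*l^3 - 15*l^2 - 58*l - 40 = (l - 4)*(l + 1)*(l + 2)*(l + 5)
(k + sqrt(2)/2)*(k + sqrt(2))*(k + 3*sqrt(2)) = k^3 + 9*sqrt(2)*k^2/2 + 10*k + 3*sqrt(2)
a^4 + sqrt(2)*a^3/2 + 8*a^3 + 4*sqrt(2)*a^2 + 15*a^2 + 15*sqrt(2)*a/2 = a*(a + 3)*(a + 5)*(a + sqrt(2)/2)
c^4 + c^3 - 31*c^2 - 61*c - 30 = (c - 6)*(c + 1)^2*(c + 5)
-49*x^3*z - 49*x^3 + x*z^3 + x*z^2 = (-7*x + z)*(7*x + z)*(x*z + x)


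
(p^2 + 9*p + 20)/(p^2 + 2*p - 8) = (p + 5)/(p - 2)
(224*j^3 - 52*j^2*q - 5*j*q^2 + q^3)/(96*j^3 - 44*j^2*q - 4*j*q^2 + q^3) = (-28*j^2 + 3*j*q + q^2)/(-12*j^2 + 4*j*q + q^2)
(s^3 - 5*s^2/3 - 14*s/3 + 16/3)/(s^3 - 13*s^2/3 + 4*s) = (3*s^3 - 5*s^2 - 14*s + 16)/(s*(3*s^2 - 13*s + 12))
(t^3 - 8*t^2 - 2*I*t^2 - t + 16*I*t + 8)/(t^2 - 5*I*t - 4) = (t^2 - t*(8 + I) + 8*I)/(t - 4*I)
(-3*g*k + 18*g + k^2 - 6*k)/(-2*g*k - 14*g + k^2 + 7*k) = (3*g*k - 18*g - k^2 + 6*k)/(2*g*k + 14*g - k^2 - 7*k)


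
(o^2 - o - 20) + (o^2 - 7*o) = 2*o^2 - 8*o - 20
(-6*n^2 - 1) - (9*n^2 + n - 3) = -15*n^2 - n + 2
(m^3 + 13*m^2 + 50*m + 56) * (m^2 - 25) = m^5 + 13*m^4 + 25*m^3 - 269*m^2 - 1250*m - 1400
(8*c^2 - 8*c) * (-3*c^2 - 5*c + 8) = -24*c^4 - 16*c^3 + 104*c^2 - 64*c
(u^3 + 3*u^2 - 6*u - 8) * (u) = u^4 + 3*u^3 - 6*u^2 - 8*u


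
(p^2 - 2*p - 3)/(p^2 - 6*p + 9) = (p + 1)/(p - 3)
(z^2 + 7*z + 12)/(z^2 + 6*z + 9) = (z + 4)/(z + 3)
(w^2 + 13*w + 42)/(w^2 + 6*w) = (w + 7)/w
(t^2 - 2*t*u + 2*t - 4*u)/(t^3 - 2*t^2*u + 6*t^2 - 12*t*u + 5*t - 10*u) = (t + 2)/(t^2 + 6*t + 5)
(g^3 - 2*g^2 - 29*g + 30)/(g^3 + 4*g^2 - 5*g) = (g - 6)/g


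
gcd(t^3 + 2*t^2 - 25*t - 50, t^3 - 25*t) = t^2 - 25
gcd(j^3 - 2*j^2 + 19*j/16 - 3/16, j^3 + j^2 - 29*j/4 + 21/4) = j - 1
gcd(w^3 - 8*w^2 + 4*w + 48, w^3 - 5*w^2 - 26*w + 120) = w^2 - 10*w + 24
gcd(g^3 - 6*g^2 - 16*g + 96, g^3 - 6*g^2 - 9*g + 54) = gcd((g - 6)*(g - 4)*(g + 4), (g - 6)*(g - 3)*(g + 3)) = g - 6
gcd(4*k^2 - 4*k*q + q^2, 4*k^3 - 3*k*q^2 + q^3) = 4*k^2 - 4*k*q + q^2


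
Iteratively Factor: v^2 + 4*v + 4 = (v + 2)*(v + 2)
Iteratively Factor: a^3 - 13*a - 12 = (a + 3)*(a^2 - 3*a - 4) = (a + 1)*(a + 3)*(a - 4)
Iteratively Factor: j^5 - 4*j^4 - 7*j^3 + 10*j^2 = (j)*(j^4 - 4*j^3 - 7*j^2 + 10*j) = j*(j + 2)*(j^3 - 6*j^2 + 5*j) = j^2*(j + 2)*(j^2 - 6*j + 5) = j^2*(j - 5)*(j + 2)*(j - 1)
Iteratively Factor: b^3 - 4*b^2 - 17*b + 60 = (b + 4)*(b^2 - 8*b + 15) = (b - 3)*(b + 4)*(b - 5)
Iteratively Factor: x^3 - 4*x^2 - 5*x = (x - 5)*(x^2 + x) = (x - 5)*(x + 1)*(x)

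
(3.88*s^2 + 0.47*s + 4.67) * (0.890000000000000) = 3.4532*s^2 + 0.4183*s + 4.1563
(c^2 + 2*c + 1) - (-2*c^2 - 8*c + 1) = 3*c^2 + 10*c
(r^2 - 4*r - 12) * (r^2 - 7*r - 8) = r^4 - 11*r^3 + 8*r^2 + 116*r + 96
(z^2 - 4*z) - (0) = z^2 - 4*z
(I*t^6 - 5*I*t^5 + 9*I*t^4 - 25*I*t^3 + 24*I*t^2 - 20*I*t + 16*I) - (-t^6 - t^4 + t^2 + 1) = t^6 + I*t^6 - 5*I*t^5 + t^4 + 9*I*t^4 - 25*I*t^3 - t^2 + 24*I*t^2 - 20*I*t - 1 + 16*I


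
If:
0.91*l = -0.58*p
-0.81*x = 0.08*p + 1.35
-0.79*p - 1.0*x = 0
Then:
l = -1.54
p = 2.41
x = -1.90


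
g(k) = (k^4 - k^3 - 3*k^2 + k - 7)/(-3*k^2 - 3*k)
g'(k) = (6*k + 3)*(k^4 - k^3 - 3*k^2 + k - 7)/(-3*k^2 - 3*k)^2 + (4*k^3 - 3*k^2 - 6*k + 1)/(-3*k^2 - 3*k) = (-2*k^5 - 2*k^4 + 2*k^3 + 4*k^2 - 14*k - 7)/(3*k^2*(k^2 + 2*k + 1))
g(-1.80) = 0.51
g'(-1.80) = 5.83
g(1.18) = 1.26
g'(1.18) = -1.16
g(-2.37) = -1.91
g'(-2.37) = 3.43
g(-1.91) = -0.08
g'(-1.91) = 4.92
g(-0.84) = -21.99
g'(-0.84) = 115.11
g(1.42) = 1.01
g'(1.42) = -0.92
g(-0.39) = -10.88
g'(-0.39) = -6.35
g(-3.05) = -4.10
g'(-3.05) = 3.16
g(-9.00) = -32.55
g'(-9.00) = 6.68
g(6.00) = -7.71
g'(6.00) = -3.34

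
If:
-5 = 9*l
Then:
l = -5/9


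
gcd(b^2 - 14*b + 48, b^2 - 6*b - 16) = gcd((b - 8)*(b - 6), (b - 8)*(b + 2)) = b - 8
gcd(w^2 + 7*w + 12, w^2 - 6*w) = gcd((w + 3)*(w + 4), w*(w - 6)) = 1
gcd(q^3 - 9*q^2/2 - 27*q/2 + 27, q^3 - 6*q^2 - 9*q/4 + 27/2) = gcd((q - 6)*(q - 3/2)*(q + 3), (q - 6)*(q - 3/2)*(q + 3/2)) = q^2 - 15*q/2 + 9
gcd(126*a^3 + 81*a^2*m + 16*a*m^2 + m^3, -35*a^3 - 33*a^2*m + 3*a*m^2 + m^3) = 7*a + m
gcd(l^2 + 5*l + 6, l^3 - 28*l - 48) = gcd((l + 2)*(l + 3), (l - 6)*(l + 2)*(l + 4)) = l + 2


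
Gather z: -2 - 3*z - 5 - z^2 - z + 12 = -z^2 - 4*z + 5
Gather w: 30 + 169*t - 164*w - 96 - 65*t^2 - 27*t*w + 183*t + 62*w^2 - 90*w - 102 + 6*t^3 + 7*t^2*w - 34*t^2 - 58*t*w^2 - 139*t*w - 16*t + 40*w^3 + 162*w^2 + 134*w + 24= 6*t^3 - 99*t^2 + 336*t + 40*w^3 + w^2*(224 - 58*t) + w*(7*t^2 - 166*t - 120) - 144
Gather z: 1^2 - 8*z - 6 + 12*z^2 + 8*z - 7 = 12*z^2 - 12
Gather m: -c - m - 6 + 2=-c - m - 4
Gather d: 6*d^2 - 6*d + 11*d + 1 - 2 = 6*d^2 + 5*d - 1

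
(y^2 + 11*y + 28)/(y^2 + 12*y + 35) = (y + 4)/(y + 5)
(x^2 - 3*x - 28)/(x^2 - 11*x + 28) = (x + 4)/(x - 4)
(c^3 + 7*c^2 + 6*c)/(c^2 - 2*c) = (c^2 + 7*c + 6)/(c - 2)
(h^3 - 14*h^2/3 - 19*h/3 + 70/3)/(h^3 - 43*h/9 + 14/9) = 3*(h - 5)/(3*h - 1)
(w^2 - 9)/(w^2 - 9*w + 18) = (w + 3)/(w - 6)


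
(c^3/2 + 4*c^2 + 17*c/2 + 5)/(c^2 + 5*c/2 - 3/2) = (c^3 + 8*c^2 + 17*c + 10)/(2*c^2 + 5*c - 3)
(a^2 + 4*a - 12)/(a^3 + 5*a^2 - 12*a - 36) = (a - 2)/(a^2 - a - 6)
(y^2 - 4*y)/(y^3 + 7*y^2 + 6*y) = (y - 4)/(y^2 + 7*y + 6)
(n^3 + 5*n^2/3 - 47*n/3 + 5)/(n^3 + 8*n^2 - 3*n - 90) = (n - 1/3)/(n + 6)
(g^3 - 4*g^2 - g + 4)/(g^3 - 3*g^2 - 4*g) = (g - 1)/g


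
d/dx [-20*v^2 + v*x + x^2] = v + 2*x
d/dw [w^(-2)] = -2/w^3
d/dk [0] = 0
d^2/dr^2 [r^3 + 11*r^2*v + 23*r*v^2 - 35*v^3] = 6*r + 22*v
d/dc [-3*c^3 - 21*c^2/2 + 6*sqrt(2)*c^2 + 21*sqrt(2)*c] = -9*c^2 - 21*c + 12*sqrt(2)*c + 21*sqrt(2)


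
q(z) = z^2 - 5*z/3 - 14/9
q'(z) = 2*z - 5/3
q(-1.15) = 1.68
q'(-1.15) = -3.97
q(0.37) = -2.04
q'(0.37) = -0.93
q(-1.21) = 1.93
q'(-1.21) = -4.09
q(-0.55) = -0.34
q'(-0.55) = -2.77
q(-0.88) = 0.69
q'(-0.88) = -3.43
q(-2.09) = 6.30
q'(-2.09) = -5.85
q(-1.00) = 1.11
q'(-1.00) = -3.67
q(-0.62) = -0.14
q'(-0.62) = -2.91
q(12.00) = 122.44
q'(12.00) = 22.33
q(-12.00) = 162.44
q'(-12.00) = -25.67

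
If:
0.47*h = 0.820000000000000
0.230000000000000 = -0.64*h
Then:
No Solution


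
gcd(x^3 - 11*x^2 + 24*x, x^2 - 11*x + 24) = x^2 - 11*x + 24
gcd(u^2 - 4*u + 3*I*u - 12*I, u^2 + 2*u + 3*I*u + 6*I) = u + 3*I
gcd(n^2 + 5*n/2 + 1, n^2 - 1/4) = n + 1/2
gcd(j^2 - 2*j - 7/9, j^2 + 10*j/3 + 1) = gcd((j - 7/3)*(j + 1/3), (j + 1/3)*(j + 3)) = j + 1/3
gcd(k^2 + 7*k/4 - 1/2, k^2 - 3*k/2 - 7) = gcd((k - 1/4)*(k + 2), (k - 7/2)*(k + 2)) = k + 2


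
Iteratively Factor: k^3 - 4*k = (k - 2)*(k^2 + 2*k) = (k - 2)*(k + 2)*(k)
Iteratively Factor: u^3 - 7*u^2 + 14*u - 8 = (u - 4)*(u^2 - 3*u + 2) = (u - 4)*(u - 1)*(u - 2)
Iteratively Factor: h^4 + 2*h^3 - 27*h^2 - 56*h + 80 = (h + 4)*(h^3 - 2*h^2 - 19*h + 20) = (h + 4)^2*(h^2 - 6*h + 5) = (h - 5)*(h + 4)^2*(h - 1)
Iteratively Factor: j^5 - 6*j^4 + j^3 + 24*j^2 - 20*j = (j)*(j^4 - 6*j^3 + j^2 + 24*j - 20) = j*(j - 2)*(j^3 - 4*j^2 - 7*j + 10) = j*(j - 5)*(j - 2)*(j^2 + j - 2) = j*(j - 5)*(j - 2)*(j - 1)*(j + 2)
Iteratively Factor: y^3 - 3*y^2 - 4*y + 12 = (y - 3)*(y^2 - 4) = (y - 3)*(y + 2)*(y - 2)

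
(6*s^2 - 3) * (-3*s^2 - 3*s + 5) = -18*s^4 - 18*s^3 + 39*s^2 + 9*s - 15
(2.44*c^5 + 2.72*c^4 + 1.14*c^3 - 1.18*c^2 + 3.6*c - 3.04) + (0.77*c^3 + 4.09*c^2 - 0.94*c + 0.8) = 2.44*c^5 + 2.72*c^4 + 1.91*c^3 + 2.91*c^2 + 2.66*c - 2.24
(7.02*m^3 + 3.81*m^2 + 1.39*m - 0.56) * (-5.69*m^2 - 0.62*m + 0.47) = -39.9438*m^5 - 26.0313*m^4 - 6.9719*m^3 + 4.1153*m^2 + 1.0005*m - 0.2632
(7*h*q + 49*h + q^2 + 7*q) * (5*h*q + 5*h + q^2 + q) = 35*h^2*q^2 + 280*h^2*q + 245*h^2 + 12*h*q^3 + 96*h*q^2 + 84*h*q + q^4 + 8*q^3 + 7*q^2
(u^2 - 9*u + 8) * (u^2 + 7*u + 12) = u^4 - 2*u^3 - 43*u^2 - 52*u + 96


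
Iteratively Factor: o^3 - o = (o + 1)*(o^2 - o) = (o - 1)*(o + 1)*(o)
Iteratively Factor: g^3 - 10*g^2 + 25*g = (g - 5)*(g^2 - 5*g) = g*(g - 5)*(g - 5)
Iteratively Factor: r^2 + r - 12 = (r - 3)*(r + 4)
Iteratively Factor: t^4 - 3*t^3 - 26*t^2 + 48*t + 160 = (t + 2)*(t^3 - 5*t^2 - 16*t + 80) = (t - 4)*(t + 2)*(t^2 - t - 20) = (t - 5)*(t - 4)*(t + 2)*(t + 4)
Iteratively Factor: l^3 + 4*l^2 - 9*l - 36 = (l + 3)*(l^2 + l - 12) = (l - 3)*(l + 3)*(l + 4)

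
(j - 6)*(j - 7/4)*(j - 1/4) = j^3 - 8*j^2 + 199*j/16 - 21/8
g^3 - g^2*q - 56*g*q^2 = g*(g - 8*q)*(g + 7*q)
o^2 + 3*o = o*(o + 3)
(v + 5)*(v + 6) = v^2 + 11*v + 30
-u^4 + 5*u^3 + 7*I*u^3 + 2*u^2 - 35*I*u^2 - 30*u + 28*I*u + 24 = (u - 4)*(u - 6*I)*(I*u + 1)*(I*u - I)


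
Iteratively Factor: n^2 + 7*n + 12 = (n + 4)*(n + 3)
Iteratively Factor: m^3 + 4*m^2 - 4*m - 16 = (m + 4)*(m^2 - 4) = (m - 2)*(m + 4)*(m + 2)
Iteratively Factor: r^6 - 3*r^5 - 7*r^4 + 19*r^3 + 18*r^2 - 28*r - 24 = (r + 2)*(r^5 - 5*r^4 + 3*r^3 + 13*r^2 - 8*r - 12) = (r + 1)*(r + 2)*(r^4 - 6*r^3 + 9*r^2 + 4*r - 12) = (r - 2)*(r + 1)*(r + 2)*(r^3 - 4*r^2 + r + 6) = (r - 2)*(r + 1)^2*(r + 2)*(r^2 - 5*r + 6) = (r - 3)*(r - 2)*(r + 1)^2*(r + 2)*(r - 2)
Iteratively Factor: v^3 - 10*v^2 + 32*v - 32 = (v - 2)*(v^2 - 8*v + 16) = (v - 4)*(v - 2)*(v - 4)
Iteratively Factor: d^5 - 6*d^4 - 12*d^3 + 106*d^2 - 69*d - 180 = (d - 3)*(d^4 - 3*d^3 - 21*d^2 + 43*d + 60) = (d - 3)*(d + 4)*(d^3 - 7*d^2 + 7*d + 15) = (d - 3)^2*(d + 4)*(d^2 - 4*d - 5) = (d - 5)*(d - 3)^2*(d + 4)*(d + 1)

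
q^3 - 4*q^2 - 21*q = q*(q - 7)*(q + 3)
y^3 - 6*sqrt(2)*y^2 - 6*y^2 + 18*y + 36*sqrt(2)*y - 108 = (y - 6)*(y - 3*sqrt(2))^2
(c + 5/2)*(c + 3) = c^2 + 11*c/2 + 15/2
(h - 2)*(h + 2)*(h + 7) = h^3 + 7*h^2 - 4*h - 28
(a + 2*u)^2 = a^2 + 4*a*u + 4*u^2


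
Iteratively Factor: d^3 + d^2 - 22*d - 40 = (d + 4)*(d^2 - 3*d - 10) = (d + 2)*(d + 4)*(d - 5)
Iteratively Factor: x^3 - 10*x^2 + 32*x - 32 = (x - 2)*(x^2 - 8*x + 16) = (x - 4)*(x - 2)*(x - 4)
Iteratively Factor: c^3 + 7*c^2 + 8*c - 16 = (c + 4)*(c^2 + 3*c - 4) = (c - 1)*(c + 4)*(c + 4)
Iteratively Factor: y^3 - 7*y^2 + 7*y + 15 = (y - 3)*(y^2 - 4*y - 5) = (y - 5)*(y - 3)*(y + 1)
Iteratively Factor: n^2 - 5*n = (n)*(n - 5)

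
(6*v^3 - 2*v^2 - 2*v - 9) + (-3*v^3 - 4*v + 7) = 3*v^3 - 2*v^2 - 6*v - 2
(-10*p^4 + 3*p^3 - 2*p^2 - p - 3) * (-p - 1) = 10*p^5 + 7*p^4 - p^3 + 3*p^2 + 4*p + 3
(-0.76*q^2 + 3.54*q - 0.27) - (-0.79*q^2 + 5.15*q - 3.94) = 0.03*q^2 - 1.61*q + 3.67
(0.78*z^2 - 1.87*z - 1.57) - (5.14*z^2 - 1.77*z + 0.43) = -4.36*z^2 - 0.1*z - 2.0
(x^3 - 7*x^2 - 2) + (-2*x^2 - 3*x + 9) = x^3 - 9*x^2 - 3*x + 7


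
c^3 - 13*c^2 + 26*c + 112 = (c - 8)*(c - 7)*(c + 2)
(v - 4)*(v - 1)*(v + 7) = v^3 + 2*v^2 - 31*v + 28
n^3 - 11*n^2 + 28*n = n*(n - 7)*(n - 4)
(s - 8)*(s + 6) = s^2 - 2*s - 48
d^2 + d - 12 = (d - 3)*(d + 4)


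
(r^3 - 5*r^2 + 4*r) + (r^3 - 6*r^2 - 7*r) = 2*r^3 - 11*r^2 - 3*r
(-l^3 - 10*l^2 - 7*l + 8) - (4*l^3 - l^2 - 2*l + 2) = -5*l^3 - 9*l^2 - 5*l + 6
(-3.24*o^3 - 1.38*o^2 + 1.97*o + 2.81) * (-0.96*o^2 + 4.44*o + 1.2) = 3.1104*o^5 - 13.0608*o^4 - 11.9064*o^3 + 4.3932*o^2 + 14.8404*o + 3.372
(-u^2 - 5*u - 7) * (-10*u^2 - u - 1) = 10*u^4 + 51*u^3 + 76*u^2 + 12*u + 7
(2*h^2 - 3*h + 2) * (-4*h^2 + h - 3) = -8*h^4 + 14*h^3 - 17*h^2 + 11*h - 6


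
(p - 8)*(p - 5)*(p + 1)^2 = p^4 - 11*p^3 + 15*p^2 + 67*p + 40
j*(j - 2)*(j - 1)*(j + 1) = j^4 - 2*j^3 - j^2 + 2*j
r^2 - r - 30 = (r - 6)*(r + 5)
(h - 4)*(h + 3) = h^2 - h - 12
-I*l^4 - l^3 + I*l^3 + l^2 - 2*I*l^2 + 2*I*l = l*(l - 1)*(l - 2*I)*(-I*l + 1)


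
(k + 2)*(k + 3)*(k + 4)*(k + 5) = k^4 + 14*k^3 + 71*k^2 + 154*k + 120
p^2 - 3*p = p*(p - 3)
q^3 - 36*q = q*(q - 6)*(q + 6)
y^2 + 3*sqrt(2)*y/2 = y*(y + 3*sqrt(2)/2)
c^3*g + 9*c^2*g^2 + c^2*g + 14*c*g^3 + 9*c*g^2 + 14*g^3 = (c + 2*g)*(c + 7*g)*(c*g + g)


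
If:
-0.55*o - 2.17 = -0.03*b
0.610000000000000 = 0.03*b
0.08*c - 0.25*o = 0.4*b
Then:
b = 20.33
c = 92.80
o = -2.84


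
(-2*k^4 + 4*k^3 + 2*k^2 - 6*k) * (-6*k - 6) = 12*k^5 - 12*k^4 - 36*k^3 + 24*k^2 + 36*k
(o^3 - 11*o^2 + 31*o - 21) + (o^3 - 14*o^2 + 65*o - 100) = 2*o^3 - 25*o^2 + 96*o - 121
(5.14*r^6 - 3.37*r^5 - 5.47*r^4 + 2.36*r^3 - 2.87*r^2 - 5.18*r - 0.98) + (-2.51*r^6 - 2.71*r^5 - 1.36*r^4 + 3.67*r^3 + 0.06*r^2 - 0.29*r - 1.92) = 2.63*r^6 - 6.08*r^5 - 6.83*r^4 + 6.03*r^3 - 2.81*r^2 - 5.47*r - 2.9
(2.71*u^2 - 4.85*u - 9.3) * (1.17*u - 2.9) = 3.1707*u^3 - 13.5335*u^2 + 3.184*u + 26.97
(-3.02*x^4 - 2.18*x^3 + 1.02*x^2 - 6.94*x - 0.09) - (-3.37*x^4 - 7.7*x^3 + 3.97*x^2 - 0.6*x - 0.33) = 0.35*x^4 + 5.52*x^3 - 2.95*x^2 - 6.34*x + 0.24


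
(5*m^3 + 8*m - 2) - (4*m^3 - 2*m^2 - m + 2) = m^3 + 2*m^2 + 9*m - 4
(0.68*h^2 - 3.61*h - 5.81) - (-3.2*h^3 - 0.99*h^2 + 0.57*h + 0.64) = 3.2*h^3 + 1.67*h^2 - 4.18*h - 6.45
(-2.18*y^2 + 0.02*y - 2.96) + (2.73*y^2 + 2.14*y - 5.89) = 0.55*y^2 + 2.16*y - 8.85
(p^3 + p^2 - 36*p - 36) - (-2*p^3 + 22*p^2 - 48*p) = 3*p^3 - 21*p^2 + 12*p - 36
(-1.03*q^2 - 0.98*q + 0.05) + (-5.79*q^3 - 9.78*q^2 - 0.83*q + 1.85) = -5.79*q^3 - 10.81*q^2 - 1.81*q + 1.9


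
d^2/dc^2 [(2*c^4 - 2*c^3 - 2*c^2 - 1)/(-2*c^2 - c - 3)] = 2*(-8*c^6 - 12*c^5 - 42*c^4 - 62*c^3 - 114*c^2 + 60*c + 13)/(8*c^6 + 12*c^5 + 42*c^4 + 37*c^3 + 63*c^2 + 27*c + 27)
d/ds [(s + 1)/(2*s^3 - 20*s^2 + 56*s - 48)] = (-s^2 + 3*s/2 + 13)/(s^5 - 18*s^4 + 120*s^3 - 368*s^2 + 528*s - 288)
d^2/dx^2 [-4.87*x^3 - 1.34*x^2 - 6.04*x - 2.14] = -29.22*x - 2.68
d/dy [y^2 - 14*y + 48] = 2*y - 14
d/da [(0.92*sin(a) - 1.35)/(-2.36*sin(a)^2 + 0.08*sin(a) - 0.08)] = (2.1712*sin(a)^2 - 6.372*sin(a) + 0.0344)*cos(a)/(5.5696*sin(a)^4 - 0.3776*sin(a)^3 + 0.384*sin(a)^2 - 0.0128*sin(a) + 0.0064)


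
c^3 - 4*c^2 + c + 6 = (c - 3)*(c - 2)*(c + 1)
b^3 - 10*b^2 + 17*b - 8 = (b - 8)*(b - 1)^2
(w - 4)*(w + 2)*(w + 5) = w^3 + 3*w^2 - 18*w - 40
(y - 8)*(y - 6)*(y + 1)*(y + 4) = y^4 - 9*y^3 - 18*y^2 + 184*y + 192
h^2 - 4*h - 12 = (h - 6)*(h + 2)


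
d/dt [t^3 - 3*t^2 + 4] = 3*t*(t - 2)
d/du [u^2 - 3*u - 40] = 2*u - 3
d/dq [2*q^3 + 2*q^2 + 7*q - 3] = 6*q^2 + 4*q + 7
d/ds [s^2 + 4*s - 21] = 2*s + 4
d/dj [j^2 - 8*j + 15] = 2*j - 8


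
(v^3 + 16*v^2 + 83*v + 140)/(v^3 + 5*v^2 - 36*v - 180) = (v^2 + 11*v + 28)/(v^2 - 36)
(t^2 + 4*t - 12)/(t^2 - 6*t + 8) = (t + 6)/(t - 4)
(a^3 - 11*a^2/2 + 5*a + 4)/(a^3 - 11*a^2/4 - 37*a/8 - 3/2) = 4*(a - 2)/(4*a + 3)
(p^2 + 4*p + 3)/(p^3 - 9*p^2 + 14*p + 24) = (p + 3)/(p^2 - 10*p + 24)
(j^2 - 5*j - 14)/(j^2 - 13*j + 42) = (j + 2)/(j - 6)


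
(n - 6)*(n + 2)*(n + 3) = n^3 - n^2 - 24*n - 36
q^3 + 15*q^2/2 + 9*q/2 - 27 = (q - 3/2)*(q + 3)*(q + 6)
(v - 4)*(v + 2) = v^2 - 2*v - 8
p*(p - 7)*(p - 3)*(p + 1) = p^4 - 9*p^3 + 11*p^2 + 21*p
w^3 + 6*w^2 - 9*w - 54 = (w - 3)*(w + 3)*(w + 6)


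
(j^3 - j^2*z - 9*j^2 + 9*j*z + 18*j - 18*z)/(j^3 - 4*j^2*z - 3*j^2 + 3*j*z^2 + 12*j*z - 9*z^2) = (6 - j)/(-j + 3*z)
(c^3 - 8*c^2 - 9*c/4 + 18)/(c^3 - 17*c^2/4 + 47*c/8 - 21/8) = 2*(2*c^2 - 13*c - 24)/(4*c^2 - 11*c + 7)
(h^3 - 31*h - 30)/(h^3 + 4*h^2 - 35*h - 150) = (h + 1)/(h + 5)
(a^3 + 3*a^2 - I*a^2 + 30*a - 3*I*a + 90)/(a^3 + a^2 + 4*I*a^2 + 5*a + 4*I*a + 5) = (a^2 + a*(3 - 6*I) - 18*I)/(a^2 + a*(1 - I) - I)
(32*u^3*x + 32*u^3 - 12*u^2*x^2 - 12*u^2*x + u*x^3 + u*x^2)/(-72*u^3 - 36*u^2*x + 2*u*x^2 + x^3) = u*(-32*u^2*x - 32*u^2 + 12*u*x^2 + 12*u*x - x^3 - x^2)/(72*u^3 + 36*u^2*x - 2*u*x^2 - x^3)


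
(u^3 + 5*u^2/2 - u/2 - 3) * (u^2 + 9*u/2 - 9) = u^5 + 7*u^4 + 7*u^3/4 - 111*u^2/4 - 9*u + 27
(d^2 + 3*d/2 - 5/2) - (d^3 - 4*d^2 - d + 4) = -d^3 + 5*d^2 + 5*d/2 - 13/2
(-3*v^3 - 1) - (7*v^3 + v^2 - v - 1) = -10*v^3 - v^2 + v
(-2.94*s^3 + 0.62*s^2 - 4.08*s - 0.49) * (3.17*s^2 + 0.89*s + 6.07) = -9.3198*s^5 - 0.6512*s^4 - 30.2276*s^3 - 1.4211*s^2 - 25.2017*s - 2.9743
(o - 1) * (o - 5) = o^2 - 6*o + 5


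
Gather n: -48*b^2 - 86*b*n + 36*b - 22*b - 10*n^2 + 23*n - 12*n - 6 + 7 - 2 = -48*b^2 + 14*b - 10*n^2 + n*(11 - 86*b) - 1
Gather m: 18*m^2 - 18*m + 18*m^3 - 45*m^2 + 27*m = 18*m^3 - 27*m^2 + 9*m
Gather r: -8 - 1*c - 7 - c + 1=-2*c - 14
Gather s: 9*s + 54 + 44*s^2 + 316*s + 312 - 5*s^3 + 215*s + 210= -5*s^3 + 44*s^2 + 540*s + 576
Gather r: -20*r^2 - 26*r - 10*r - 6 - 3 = -20*r^2 - 36*r - 9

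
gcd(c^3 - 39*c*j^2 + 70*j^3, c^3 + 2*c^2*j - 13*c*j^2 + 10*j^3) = c - 2*j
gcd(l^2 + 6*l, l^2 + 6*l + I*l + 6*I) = l + 6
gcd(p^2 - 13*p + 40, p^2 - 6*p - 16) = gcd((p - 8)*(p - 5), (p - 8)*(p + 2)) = p - 8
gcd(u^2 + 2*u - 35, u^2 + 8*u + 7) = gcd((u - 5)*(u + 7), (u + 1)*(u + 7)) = u + 7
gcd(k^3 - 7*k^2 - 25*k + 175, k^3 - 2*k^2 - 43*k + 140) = k - 5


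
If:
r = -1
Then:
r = -1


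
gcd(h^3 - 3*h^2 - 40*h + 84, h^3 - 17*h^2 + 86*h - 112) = h^2 - 9*h + 14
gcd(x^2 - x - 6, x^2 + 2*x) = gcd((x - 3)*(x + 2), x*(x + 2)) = x + 2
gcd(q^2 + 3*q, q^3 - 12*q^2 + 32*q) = q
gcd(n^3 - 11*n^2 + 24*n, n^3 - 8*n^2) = n^2 - 8*n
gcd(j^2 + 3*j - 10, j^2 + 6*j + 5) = j + 5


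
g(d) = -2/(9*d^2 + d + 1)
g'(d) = -2*(-18*d - 1)/(9*d^2 + d + 1)^2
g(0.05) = -1.86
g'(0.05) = 3.30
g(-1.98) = -0.06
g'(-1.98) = -0.06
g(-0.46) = -0.82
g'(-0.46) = -2.44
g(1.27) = -0.12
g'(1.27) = 0.17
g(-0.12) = -1.98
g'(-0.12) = -2.28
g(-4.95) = -0.01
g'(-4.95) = -0.00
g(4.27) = -0.01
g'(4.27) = 0.01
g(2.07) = -0.05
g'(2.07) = 0.04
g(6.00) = -0.00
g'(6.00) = 0.00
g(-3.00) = -0.03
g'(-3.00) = -0.02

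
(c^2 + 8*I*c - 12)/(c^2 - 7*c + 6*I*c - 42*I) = (c + 2*I)/(c - 7)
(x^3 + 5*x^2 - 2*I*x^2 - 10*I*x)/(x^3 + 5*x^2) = (x - 2*I)/x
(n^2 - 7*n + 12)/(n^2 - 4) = (n^2 - 7*n + 12)/(n^2 - 4)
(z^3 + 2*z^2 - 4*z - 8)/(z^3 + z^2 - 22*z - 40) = (z^2 - 4)/(z^2 - z - 20)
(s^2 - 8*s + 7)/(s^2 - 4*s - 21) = (s - 1)/(s + 3)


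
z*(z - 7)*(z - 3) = z^3 - 10*z^2 + 21*z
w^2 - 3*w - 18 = (w - 6)*(w + 3)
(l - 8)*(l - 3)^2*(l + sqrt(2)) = l^4 - 14*l^3 + sqrt(2)*l^3 - 14*sqrt(2)*l^2 + 57*l^2 - 72*l + 57*sqrt(2)*l - 72*sqrt(2)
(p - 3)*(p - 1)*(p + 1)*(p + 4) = p^4 + p^3 - 13*p^2 - p + 12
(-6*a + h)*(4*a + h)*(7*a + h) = -168*a^3 - 38*a^2*h + 5*a*h^2 + h^3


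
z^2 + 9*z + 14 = (z + 2)*(z + 7)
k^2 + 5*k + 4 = (k + 1)*(k + 4)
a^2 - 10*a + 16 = (a - 8)*(a - 2)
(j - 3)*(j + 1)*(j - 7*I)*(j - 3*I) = j^4 - 2*j^3 - 10*I*j^3 - 24*j^2 + 20*I*j^2 + 42*j + 30*I*j + 63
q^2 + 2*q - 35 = (q - 5)*(q + 7)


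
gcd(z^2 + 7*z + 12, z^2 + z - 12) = z + 4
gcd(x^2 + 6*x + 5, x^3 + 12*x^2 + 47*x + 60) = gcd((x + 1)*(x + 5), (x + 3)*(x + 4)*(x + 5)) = x + 5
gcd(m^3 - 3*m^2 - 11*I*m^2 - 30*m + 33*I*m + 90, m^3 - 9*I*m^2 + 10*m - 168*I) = m - 6*I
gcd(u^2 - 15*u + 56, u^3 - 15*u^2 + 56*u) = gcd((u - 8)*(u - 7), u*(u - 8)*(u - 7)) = u^2 - 15*u + 56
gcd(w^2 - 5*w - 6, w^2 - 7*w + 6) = w - 6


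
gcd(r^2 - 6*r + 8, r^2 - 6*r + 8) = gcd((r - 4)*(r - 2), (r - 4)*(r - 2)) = r^2 - 6*r + 8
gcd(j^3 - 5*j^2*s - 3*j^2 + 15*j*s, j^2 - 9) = j - 3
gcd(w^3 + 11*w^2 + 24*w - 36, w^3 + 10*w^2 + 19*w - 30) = w^2 + 5*w - 6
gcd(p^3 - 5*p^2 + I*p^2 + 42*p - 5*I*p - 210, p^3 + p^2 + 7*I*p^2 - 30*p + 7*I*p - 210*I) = p^2 + p*(-5 + 7*I) - 35*I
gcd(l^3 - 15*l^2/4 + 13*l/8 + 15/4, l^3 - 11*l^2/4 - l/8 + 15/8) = l^2 - 7*l/4 - 15/8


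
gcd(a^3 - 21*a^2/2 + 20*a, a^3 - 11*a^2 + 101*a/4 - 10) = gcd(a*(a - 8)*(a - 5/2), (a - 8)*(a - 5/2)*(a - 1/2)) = a^2 - 21*a/2 + 20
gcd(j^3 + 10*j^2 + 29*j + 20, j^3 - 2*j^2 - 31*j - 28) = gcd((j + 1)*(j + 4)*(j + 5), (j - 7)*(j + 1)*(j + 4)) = j^2 + 5*j + 4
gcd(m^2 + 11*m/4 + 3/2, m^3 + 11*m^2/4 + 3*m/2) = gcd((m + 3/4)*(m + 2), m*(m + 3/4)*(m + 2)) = m^2 + 11*m/4 + 3/2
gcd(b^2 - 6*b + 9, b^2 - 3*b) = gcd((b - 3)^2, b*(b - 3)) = b - 3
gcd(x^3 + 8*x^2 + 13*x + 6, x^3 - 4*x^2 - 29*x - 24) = x + 1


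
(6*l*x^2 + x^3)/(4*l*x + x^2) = x*(6*l + x)/(4*l + x)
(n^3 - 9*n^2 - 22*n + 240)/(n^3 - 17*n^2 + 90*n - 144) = (n + 5)/(n - 3)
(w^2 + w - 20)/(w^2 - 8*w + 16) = (w + 5)/(w - 4)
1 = 1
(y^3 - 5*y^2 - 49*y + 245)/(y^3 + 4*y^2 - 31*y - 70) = (y - 7)/(y + 2)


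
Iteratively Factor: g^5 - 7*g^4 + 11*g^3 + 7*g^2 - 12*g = (g)*(g^4 - 7*g^3 + 11*g^2 + 7*g - 12) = g*(g - 4)*(g^3 - 3*g^2 - g + 3) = g*(g - 4)*(g - 3)*(g^2 - 1) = g*(g - 4)*(g - 3)*(g + 1)*(g - 1)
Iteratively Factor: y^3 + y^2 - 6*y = (y)*(y^2 + y - 6) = y*(y - 2)*(y + 3)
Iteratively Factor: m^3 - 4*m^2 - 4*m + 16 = (m + 2)*(m^2 - 6*m + 8) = (m - 2)*(m + 2)*(m - 4)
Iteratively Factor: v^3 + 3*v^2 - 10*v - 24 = (v + 2)*(v^2 + v - 12) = (v - 3)*(v + 2)*(v + 4)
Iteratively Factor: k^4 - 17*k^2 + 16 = (k + 4)*(k^3 - 4*k^2 - k + 4) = (k - 4)*(k + 4)*(k^2 - 1) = (k - 4)*(k - 1)*(k + 4)*(k + 1)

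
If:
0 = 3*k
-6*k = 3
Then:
No Solution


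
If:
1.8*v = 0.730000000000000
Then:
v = 0.41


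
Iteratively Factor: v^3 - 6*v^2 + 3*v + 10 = (v - 2)*(v^2 - 4*v - 5) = (v - 2)*(v + 1)*(v - 5)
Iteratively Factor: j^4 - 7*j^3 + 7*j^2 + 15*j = (j + 1)*(j^3 - 8*j^2 + 15*j) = j*(j + 1)*(j^2 - 8*j + 15) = j*(j - 5)*(j + 1)*(j - 3)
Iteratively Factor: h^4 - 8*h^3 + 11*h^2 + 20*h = (h + 1)*(h^3 - 9*h^2 + 20*h) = h*(h + 1)*(h^2 - 9*h + 20) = h*(h - 5)*(h + 1)*(h - 4)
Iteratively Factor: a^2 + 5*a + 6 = (a + 2)*(a + 3)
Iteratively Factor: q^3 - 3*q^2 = (q - 3)*(q^2) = q*(q - 3)*(q)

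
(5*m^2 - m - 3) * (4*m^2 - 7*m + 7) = 20*m^4 - 39*m^3 + 30*m^2 + 14*m - 21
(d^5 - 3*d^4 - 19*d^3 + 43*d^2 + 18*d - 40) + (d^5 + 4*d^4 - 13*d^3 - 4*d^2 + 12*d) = 2*d^5 + d^4 - 32*d^3 + 39*d^2 + 30*d - 40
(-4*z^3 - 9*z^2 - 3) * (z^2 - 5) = -4*z^5 - 9*z^4 + 20*z^3 + 42*z^2 + 15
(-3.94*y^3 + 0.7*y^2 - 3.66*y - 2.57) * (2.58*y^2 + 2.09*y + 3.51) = -10.1652*y^5 - 6.4286*y^4 - 21.8092*y^3 - 11.823*y^2 - 18.2179*y - 9.0207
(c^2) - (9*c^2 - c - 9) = -8*c^2 + c + 9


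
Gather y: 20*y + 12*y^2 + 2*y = 12*y^2 + 22*y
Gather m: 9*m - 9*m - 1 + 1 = 0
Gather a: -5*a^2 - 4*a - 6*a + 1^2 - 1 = -5*a^2 - 10*a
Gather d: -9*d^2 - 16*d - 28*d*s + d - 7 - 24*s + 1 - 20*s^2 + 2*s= -9*d^2 + d*(-28*s - 15) - 20*s^2 - 22*s - 6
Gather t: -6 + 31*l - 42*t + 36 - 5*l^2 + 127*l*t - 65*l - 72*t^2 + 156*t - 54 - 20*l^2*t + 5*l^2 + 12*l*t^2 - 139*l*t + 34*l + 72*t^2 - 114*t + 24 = 12*l*t^2 + t*(-20*l^2 - 12*l)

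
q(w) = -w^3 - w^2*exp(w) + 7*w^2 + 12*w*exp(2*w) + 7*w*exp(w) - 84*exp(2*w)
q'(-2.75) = -63.01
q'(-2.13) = -47.33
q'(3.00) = -33611.91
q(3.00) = -19087.56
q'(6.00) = -1952678.07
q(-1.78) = 22.19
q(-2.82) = 76.02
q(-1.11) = -3.54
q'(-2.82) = -65.03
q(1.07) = -579.53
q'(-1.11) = -39.00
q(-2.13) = 37.56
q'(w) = -w^2*exp(w) - 3*w^2 + 24*w*exp(2*w) + 5*w*exp(w) + 14*w - 156*exp(2*w) + 7*exp(w)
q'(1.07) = -1063.43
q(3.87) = -85703.01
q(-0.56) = -29.65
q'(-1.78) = -40.93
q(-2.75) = 71.54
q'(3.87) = -144525.07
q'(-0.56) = -61.85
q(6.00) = -1950600.92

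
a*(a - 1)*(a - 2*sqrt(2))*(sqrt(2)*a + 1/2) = sqrt(2)*a^4 - 7*a^3/2 - sqrt(2)*a^3 - sqrt(2)*a^2 + 7*a^2/2 + sqrt(2)*a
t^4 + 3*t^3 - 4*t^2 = t^2*(t - 1)*(t + 4)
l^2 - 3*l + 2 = (l - 2)*(l - 1)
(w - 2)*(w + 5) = w^2 + 3*w - 10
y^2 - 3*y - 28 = (y - 7)*(y + 4)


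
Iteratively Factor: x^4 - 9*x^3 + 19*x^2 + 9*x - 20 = (x + 1)*(x^3 - 10*x^2 + 29*x - 20) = (x - 4)*(x + 1)*(x^2 - 6*x + 5) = (x - 5)*(x - 4)*(x + 1)*(x - 1)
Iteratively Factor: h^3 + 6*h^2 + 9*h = (h)*(h^2 + 6*h + 9) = h*(h + 3)*(h + 3)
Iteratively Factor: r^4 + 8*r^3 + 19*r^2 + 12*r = (r + 1)*(r^3 + 7*r^2 + 12*r) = (r + 1)*(r + 4)*(r^2 + 3*r) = (r + 1)*(r + 3)*(r + 4)*(r)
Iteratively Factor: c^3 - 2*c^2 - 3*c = (c)*(c^2 - 2*c - 3) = c*(c - 3)*(c + 1)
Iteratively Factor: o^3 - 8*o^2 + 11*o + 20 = (o - 4)*(o^2 - 4*o - 5) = (o - 4)*(o + 1)*(o - 5)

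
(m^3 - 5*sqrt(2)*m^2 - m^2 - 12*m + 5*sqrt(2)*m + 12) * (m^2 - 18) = m^5 - 5*sqrt(2)*m^4 - m^4 - 30*m^3 + 5*sqrt(2)*m^3 + 30*m^2 + 90*sqrt(2)*m^2 - 90*sqrt(2)*m + 216*m - 216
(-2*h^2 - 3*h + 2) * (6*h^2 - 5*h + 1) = -12*h^4 - 8*h^3 + 25*h^2 - 13*h + 2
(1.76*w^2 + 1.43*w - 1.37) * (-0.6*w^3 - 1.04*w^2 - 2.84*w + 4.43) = -1.056*w^5 - 2.6884*w^4 - 5.6636*w^3 + 5.1604*w^2 + 10.2257*w - 6.0691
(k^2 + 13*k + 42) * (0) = 0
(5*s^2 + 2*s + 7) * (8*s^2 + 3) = 40*s^4 + 16*s^3 + 71*s^2 + 6*s + 21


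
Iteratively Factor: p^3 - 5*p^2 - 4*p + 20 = (p + 2)*(p^2 - 7*p + 10) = (p - 5)*(p + 2)*(p - 2)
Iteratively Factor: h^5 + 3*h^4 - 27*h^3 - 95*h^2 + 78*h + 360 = (h - 2)*(h^4 + 5*h^3 - 17*h^2 - 129*h - 180) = (h - 5)*(h - 2)*(h^3 + 10*h^2 + 33*h + 36) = (h - 5)*(h - 2)*(h + 3)*(h^2 + 7*h + 12) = (h - 5)*(h - 2)*(h + 3)*(h + 4)*(h + 3)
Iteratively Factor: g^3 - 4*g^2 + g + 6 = (g - 3)*(g^2 - g - 2) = (g - 3)*(g - 2)*(g + 1)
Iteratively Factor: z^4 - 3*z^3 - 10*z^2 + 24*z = (z - 2)*(z^3 - z^2 - 12*z) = (z - 4)*(z - 2)*(z^2 + 3*z) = (z - 4)*(z - 2)*(z + 3)*(z)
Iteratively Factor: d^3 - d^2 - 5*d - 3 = (d - 3)*(d^2 + 2*d + 1) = (d - 3)*(d + 1)*(d + 1)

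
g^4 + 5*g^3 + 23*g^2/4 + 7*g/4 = g*(g + 1/2)*(g + 1)*(g + 7/2)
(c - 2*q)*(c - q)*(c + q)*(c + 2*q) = c^4 - 5*c^2*q^2 + 4*q^4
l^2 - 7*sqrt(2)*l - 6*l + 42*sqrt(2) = (l - 6)*(l - 7*sqrt(2))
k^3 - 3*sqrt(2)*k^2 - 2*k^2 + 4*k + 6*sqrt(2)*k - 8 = (k - 2)*(k - 2*sqrt(2))*(k - sqrt(2))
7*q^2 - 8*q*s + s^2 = (-7*q + s)*(-q + s)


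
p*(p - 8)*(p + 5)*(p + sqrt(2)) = p^4 - 3*p^3 + sqrt(2)*p^3 - 40*p^2 - 3*sqrt(2)*p^2 - 40*sqrt(2)*p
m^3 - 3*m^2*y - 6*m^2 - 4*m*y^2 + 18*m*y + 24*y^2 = (m - 6)*(m - 4*y)*(m + y)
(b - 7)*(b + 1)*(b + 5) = b^3 - b^2 - 37*b - 35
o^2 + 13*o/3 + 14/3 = (o + 2)*(o + 7/3)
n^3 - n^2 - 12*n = n*(n - 4)*(n + 3)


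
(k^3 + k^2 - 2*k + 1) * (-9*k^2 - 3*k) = -9*k^5 - 12*k^4 + 15*k^3 - 3*k^2 - 3*k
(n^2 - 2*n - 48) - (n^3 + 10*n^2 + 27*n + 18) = -n^3 - 9*n^2 - 29*n - 66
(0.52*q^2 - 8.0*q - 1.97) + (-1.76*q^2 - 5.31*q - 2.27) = -1.24*q^2 - 13.31*q - 4.24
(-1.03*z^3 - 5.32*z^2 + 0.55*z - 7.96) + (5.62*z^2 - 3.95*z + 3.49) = -1.03*z^3 + 0.3*z^2 - 3.4*z - 4.47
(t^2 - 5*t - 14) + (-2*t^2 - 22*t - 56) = -t^2 - 27*t - 70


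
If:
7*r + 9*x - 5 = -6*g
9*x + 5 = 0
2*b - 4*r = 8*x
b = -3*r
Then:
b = -4/3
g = 31/27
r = 4/9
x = -5/9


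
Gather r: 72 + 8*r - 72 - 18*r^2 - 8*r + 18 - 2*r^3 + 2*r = -2*r^3 - 18*r^2 + 2*r + 18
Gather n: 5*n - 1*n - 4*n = 0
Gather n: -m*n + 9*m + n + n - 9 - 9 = 9*m + n*(2 - m) - 18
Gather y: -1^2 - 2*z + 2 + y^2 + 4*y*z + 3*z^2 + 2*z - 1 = y^2 + 4*y*z + 3*z^2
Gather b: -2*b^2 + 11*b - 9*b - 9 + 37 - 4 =-2*b^2 + 2*b + 24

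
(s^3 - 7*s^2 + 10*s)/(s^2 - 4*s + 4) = s*(s - 5)/(s - 2)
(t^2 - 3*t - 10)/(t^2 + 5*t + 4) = (t^2 - 3*t - 10)/(t^2 + 5*t + 4)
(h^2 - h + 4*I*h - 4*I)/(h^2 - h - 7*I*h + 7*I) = (h + 4*I)/(h - 7*I)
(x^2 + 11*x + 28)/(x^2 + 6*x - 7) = (x + 4)/(x - 1)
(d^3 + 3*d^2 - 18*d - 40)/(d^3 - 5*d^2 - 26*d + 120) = (d + 2)/(d - 6)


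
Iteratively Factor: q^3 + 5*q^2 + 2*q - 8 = (q - 1)*(q^2 + 6*q + 8) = (q - 1)*(q + 2)*(q + 4)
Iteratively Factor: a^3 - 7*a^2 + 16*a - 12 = (a - 2)*(a^2 - 5*a + 6) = (a - 2)^2*(a - 3)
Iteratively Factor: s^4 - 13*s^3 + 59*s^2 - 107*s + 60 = (s - 1)*(s^3 - 12*s^2 + 47*s - 60) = (s - 3)*(s - 1)*(s^2 - 9*s + 20) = (s - 5)*(s - 3)*(s - 1)*(s - 4)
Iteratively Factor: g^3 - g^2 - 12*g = (g - 4)*(g^2 + 3*g) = g*(g - 4)*(g + 3)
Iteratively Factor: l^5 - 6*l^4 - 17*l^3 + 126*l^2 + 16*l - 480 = (l - 4)*(l^4 - 2*l^3 - 25*l^2 + 26*l + 120) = (l - 5)*(l - 4)*(l^3 + 3*l^2 - 10*l - 24) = (l - 5)*(l - 4)*(l + 2)*(l^2 + l - 12) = (l - 5)*(l - 4)*(l - 3)*(l + 2)*(l + 4)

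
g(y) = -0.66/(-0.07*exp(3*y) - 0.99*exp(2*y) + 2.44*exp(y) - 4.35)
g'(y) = -0.66*(0.21*exp(3*y) + 1.98*exp(2*y) - 2.44*exp(y))/(-0.07*exp(3*y) - 0.99*exp(2*y) + 2.44*exp(y) - 4.35)^2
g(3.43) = 0.00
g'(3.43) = -0.00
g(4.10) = 0.00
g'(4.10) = -0.00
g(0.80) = 0.14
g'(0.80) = -0.21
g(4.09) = 0.00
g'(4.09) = -0.00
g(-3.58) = 0.15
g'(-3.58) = 0.00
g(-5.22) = 0.15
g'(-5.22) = 0.00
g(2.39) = 0.00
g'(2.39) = -0.01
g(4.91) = 0.00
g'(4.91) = -0.00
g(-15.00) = 0.15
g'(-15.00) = 0.00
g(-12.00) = 0.15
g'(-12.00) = 0.00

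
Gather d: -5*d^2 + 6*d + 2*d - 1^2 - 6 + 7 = -5*d^2 + 8*d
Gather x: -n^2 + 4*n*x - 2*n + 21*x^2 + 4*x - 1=-n^2 - 2*n + 21*x^2 + x*(4*n + 4) - 1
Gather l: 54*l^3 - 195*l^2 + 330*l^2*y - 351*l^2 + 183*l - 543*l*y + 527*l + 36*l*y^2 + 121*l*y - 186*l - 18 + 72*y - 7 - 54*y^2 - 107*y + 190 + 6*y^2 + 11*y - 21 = 54*l^3 + l^2*(330*y - 546) + l*(36*y^2 - 422*y + 524) - 48*y^2 - 24*y + 144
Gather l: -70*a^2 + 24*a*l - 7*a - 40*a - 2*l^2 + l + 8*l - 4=-70*a^2 - 47*a - 2*l^2 + l*(24*a + 9) - 4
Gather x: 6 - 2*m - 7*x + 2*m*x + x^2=-2*m + x^2 + x*(2*m - 7) + 6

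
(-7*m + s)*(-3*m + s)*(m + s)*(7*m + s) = 147*m^4 + 98*m^3*s - 52*m^2*s^2 - 2*m*s^3 + s^4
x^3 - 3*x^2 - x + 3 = (x - 3)*(x - 1)*(x + 1)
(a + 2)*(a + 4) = a^2 + 6*a + 8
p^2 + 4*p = p*(p + 4)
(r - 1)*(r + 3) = r^2 + 2*r - 3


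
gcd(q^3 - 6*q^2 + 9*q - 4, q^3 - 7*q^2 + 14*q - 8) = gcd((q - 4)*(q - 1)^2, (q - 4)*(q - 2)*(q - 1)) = q^2 - 5*q + 4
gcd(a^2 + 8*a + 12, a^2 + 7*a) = 1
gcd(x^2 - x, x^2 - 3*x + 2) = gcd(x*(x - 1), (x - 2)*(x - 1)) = x - 1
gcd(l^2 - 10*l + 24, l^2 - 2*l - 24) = l - 6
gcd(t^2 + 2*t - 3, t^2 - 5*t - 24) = t + 3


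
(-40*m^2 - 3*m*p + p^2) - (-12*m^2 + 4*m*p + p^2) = -28*m^2 - 7*m*p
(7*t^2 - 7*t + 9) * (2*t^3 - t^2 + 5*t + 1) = 14*t^5 - 21*t^4 + 60*t^3 - 37*t^2 + 38*t + 9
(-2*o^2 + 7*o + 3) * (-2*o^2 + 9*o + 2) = 4*o^4 - 32*o^3 + 53*o^2 + 41*o + 6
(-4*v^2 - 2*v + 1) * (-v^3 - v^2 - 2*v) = 4*v^5 + 6*v^4 + 9*v^3 + 3*v^2 - 2*v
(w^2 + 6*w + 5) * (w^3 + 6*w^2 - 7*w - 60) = w^5 + 12*w^4 + 34*w^3 - 72*w^2 - 395*w - 300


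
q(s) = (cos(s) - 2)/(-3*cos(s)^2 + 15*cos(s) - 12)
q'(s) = (-6*sin(s)*cos(s) + 15*sin(s))*(cos(s) - 2)/(-3*cos(s)^2 + 15*cos(s) - 12)^2 - sin(s)/(-3*cos(s)^2 + 15*cos(s) - 12)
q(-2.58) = 0.11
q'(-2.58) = 0.02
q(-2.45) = 0.11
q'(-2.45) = 0.03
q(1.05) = 0.28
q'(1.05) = -0.40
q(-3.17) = 0.10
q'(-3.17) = -0.00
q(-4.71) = 0.17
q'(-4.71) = -0.12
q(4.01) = 0.12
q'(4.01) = 0.04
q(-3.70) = 0.11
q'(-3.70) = -0.02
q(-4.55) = 0.15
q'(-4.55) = -0.09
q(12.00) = 0.78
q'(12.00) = 2.46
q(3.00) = 0.10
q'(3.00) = -0.00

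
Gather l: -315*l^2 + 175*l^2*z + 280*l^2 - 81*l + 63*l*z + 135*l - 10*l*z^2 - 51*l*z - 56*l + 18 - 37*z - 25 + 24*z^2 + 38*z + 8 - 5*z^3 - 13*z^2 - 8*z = l^2*(175*z - 35) + l*(-10*z^2 + 12*z - 2) - 5*z^3 + 11*z^2 - 7*z + 1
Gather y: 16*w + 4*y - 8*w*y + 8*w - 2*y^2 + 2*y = 24*w - 2*y^2 + y*(6 - 8*w)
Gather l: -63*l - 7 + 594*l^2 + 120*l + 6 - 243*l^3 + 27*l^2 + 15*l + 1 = -243*l^3 + 621*l^2 + 72*l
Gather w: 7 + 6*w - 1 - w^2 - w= -w^2 + 5*w + 6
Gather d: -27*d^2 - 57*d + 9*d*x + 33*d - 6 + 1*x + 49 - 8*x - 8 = -27*d^2 + d*(9*x - 24) - 7*x + 35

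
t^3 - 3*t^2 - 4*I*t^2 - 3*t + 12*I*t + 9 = (t - 3)*(t - 3*I)*(t - I)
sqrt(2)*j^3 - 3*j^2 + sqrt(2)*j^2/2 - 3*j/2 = j*(j - 3*sqrt(2)/2)*(sqrt(2)*j + sqrt(2)/2)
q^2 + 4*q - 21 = (q - 3)*(q + 7)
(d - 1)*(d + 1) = d^2 - 1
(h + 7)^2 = h^2 + 14*h + 49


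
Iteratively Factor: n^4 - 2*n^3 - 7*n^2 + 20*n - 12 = (n - 1)*(n^3 - n^2 - 8*n + 12) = (n - 2)*(n - 1)*(n^2 + n - 6) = (n - 2)*(n - 1)*(n + 3)*(n - 2)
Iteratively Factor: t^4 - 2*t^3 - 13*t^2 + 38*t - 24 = (t + 4)*(t^3 - 6*t^2 + 11*t - 6) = (t - 3)*(t + 4)*(t^2 - 3*t + 2) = (t - 3)*(t - 1)*(t + 4)*(t - 2)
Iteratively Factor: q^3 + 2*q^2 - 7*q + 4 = (q - 1)*(q^2 + 3*q - 4) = (q - 1)^2*(q + 4)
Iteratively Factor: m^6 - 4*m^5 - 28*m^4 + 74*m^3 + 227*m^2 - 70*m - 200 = (m - 5)*(m^5 + m^4 - 23*m^3 - 41*m^2 + 22*m + 40) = (m - 5)*(m + 2)*(m^4 - m^3 - 21*m^2 + m + 20) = (m - 5)*(m - 1)*(m + 2)*(m^3 - 21*m - 20) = (m - 5)^2*(m - 1)*(m + 2)*(m^2 + 5*m + 4) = (m - 5)^2*(m - 1)*(m + 2)*(m + 4)*(m + 1)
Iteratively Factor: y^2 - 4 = (y + 2)*(y - 2)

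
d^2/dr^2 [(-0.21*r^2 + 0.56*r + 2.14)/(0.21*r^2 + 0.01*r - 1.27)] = (0.050274*r^3 + 0.230202*r^2 + 0.923076*r + 0.47871)/(0.009261*r^6 + 0.001323*r^5 - 0.167958*r^4 - 0.016001*r^3 + 1.015746*r^2 + 0.048387*r - 2.048383)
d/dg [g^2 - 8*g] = 2*g - 8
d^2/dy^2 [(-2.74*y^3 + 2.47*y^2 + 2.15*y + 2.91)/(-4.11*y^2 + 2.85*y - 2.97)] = (5.6843418860808e-14*y^5 + 1.13686837721616e-13*y^4 - 152.882136*y^3 - 253.189152*y^2 + 506.999736*y - 56.202552)/(69.426531*y^6 - 144.427455*y^5 + 250.659036*y^4 - 231.883695*y^3 + 181.133172*y^2 - 75.418695*y + 26.198073)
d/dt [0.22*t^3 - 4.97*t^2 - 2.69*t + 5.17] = 0.66*t^2 - 9.94*t - 2.69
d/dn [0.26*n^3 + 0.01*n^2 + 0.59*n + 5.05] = 0.78*n^2 + 0.02*n + 0.59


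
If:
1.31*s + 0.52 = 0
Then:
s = -0.40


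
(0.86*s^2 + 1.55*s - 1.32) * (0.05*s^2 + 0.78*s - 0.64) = 0.043*s^4 + 0.7483*s^3 + 0.5926*s^2 - 2.0216*s + 0.8448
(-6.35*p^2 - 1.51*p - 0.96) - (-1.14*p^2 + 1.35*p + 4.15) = -5.21*p^2 - 2.86*p - 5.11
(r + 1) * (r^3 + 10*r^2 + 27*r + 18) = r^4 + 11*r^3 + 37*r^2 + 45*r + 18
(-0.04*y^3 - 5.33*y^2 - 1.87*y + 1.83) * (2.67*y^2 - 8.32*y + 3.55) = -0.1068*y^5 - 13.8983*y^4 + 39.2107*y^3 + 1.523*y^2 - 21.8641*y + 6.4965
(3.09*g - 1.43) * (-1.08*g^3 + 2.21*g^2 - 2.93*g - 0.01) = -3.3372*g^4 + 8.3733*g^3 - 12.214*g^2 + 4.159*g + 0.0143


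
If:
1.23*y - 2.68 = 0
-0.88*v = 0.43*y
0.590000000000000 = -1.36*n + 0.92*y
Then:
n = 1.04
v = -1.06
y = 2.18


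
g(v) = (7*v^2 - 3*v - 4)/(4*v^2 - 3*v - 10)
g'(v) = (3 - 8*v)*(7*v^2 - 3*v - 4)/(4*v^2 - 3*v - 10)^2 + (14*v - 3)/(4*v^2 - 3*v - 10)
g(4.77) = 2.11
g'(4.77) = -0.16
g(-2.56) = 2.07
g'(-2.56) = 0.41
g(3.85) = 2.34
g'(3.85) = -0.37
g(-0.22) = 0.33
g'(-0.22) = 0.49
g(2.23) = 7.53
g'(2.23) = -26.11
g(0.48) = 0.36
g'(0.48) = -0.32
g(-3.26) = 1.90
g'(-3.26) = 0.15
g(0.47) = 0.37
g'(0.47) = -0.31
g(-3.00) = 1.94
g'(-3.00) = 0.21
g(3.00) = 2.94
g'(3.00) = -1.34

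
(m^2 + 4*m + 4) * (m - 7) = m^3 - 3*m^2 - 24*m - 28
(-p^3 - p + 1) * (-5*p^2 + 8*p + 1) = 5*p^5 - 8*p^4 + 4*p^3 - 13*p^2 + 7*p + 1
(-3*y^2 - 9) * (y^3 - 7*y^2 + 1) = -3*y^5 + 21*y^4 - 9*y^3 + 60*y^2 - 9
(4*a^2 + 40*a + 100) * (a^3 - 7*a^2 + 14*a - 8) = 4*a^5 + 12*a^4 - 124*a^3 - 172*a^2 + 1080*a - 800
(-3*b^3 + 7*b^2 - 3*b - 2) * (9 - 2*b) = 6*b^4 - 41*b^3 + 69*b^2 - 23*b - 18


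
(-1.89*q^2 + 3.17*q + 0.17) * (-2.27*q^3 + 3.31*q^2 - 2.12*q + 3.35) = 4.2903*q^5 - 13.4518*q^4 + 14.1136*q^3 - 12.4892*q^2 + 10.2591*q + 0.5695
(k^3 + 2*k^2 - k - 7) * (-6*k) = -6*k^4 - 12*k^3 + 6*k^2 + 42*k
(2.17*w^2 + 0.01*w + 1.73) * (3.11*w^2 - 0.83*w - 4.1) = 6.7487*w^4 - 1.77*w^3 - 3.525*w^2 - 1.4769*w - 7.093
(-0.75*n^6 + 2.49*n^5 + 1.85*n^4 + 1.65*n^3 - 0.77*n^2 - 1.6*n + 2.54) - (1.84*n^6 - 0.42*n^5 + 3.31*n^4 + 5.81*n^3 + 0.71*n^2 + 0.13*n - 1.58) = -2.59*n^6 + 2.91*n^5 - 1.46*n^4 - 4.16*n^3 - 1.48*n^2 - 1.73*n + 4.12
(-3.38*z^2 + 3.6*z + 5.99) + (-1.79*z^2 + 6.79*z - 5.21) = -5.17*z^2 + 10.39*z + 0.78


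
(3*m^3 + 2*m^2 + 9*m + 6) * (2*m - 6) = 6*m^4 - 14*m^3 + 6*m^2 - 42*m - 36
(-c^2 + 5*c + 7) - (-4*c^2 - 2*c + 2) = 3*c^2 + 7*c + 5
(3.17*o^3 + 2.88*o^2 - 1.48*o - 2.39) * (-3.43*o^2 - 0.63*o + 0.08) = -10.8731*o^5 - 11.8755*o^4 + 3.5156*o^3 + 9.3605*o^2 + 1.3873*o - 0.1912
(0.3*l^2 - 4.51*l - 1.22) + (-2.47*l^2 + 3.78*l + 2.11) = -2.17*l^2 - 0.73*l + 0.89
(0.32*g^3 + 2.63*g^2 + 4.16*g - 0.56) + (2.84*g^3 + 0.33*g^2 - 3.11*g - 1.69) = 3.16*g^3 + 2.96*g^2 + 1.05*g - 2.25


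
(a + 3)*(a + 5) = a^2 + 8*a + 15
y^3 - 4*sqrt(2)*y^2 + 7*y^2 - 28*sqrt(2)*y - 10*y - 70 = (y + 7)*(y - 5*sqrt(2))*(y + sqrt(2))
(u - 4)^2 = u^2 - 8*u + 16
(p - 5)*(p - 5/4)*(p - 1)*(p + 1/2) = p^4 - 27*p^3/4 + 71*p^2/8 - 25/8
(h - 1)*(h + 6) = h^2 + 5*h - 6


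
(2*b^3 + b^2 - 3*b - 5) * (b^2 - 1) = 2*b^5 + b^4 - 5*b^3 - 6*b^2 + 3*b + 5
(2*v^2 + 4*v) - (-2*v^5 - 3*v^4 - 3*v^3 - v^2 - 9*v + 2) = 2*v^5 + 3*v^4 + 3*v^3 + 3*v^2 + 13*v - 2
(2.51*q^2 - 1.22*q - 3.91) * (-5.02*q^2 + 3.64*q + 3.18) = -12.6002*q^4 + 15.2608*q^3 + 23.1692*q^2 - 18.112*q - 12.4338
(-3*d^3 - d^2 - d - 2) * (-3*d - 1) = 9*d^4 + 6*d^3 + 4*d^2 + 7*d + 2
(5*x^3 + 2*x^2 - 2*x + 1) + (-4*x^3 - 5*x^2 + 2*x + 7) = x^3 - 3*x^2 + 8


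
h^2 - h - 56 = (h - 8)*(h + 7)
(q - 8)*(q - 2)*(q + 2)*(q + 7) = q^4 - q^3 - 60*q^2 + 4*q + 224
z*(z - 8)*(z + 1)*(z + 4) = z^4 - 3*z^3 - 36*z^2 - 32*z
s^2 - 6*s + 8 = (s - 4)*(s - 2)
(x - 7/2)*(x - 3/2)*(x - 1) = x^3 - 6*x^2 + 41*x/4 - 21/4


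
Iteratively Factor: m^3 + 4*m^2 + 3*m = (m + 1)*(m^2 + 3*m) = (m + 1)*(m + 3)*(m)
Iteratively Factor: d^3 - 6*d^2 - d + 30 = (d - 3)*(d^2 - 3*d - 10) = (d - 3)*(d + 2)*(d - 5)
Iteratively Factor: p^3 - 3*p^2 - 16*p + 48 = (p - 3)*(p^2 - 16) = (p - 3)*(p + 4)*(p - 4)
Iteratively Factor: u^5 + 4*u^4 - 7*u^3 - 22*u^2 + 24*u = (u - 2)*(u^4 + 6*u^3 + 5*u^2 - 12*u) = u*(u - 2)*(u^3 + 6*u^2 + 5*u - 12) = u*(u - 2)*(u - 1)*(u^2 + 7*u + 12) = u*(u - 2)*(u - 1)*(u + 3)*(u + 4)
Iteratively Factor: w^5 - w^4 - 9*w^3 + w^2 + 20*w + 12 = (w + 1)*(w^4 - 2*w^3 - 7*w^2 + 8*w + 12) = (w - 2)*(w + 1)*(w^3 - 7*w - 6) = (w - 3)*(w - 2)*(w + 1)*(w^2 + 3*w + 2) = (w - 3)*(w - 2)*(w + 1)*(w + 2)*(w + 1)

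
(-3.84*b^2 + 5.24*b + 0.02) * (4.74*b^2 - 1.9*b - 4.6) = -18.2016*b^4 + 32.1336*b^3 + 7.8028*b^2 - 24.142*b - 0.092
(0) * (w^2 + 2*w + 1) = 0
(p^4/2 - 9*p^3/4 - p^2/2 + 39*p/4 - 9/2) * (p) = p^5/2 - 9*p^4/4 - p^3/2 + 39*p^2/4 - 9*p/2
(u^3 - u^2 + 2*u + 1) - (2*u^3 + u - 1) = -u^3 - u^2 + u + 2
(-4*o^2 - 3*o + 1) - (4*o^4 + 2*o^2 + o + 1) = -4*o^4 - 6*o^2 - 4*o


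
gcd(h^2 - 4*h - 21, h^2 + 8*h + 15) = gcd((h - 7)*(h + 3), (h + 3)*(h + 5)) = h + 3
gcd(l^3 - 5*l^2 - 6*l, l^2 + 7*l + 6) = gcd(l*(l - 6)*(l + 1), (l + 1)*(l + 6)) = l + 1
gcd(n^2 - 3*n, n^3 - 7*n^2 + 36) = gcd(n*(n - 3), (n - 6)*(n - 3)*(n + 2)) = n - 3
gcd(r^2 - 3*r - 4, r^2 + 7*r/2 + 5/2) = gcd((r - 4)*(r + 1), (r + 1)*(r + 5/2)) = r + 1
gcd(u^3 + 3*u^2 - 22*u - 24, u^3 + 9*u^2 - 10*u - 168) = u^2 + 2*u - 24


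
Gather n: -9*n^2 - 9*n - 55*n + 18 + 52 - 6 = -9*n^2 - 64*n + 64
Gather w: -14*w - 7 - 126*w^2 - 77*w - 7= -126*w^2 - 91*w - 14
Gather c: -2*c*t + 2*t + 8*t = -2*c*t + 10*t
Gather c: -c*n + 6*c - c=c*(5 - n)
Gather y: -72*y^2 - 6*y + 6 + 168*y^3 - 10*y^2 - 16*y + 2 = 168*y^3 - 82*y^2 - 22*y + 8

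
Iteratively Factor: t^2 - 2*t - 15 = (t + 3)*(t - 5)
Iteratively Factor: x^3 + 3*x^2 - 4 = (x + 2)*(x^2 + x - 2) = (x - 1)*(x + 2)*(x + 2)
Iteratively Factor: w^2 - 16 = (w + 4)*(w - 4)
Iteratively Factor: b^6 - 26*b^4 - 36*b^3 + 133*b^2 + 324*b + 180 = (b + 1)*(b^5 - b^4 - 25*b^3 - 11*b^2 + 144*b + 180) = (b + 1)*(b + 2)*(b^4 - 3*b^3 - 19*b^2 + 27*b + 90) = (b - 5)*(b + 1)*(b + 2)*(b^3 + 2*b^2 - 9*b - 18) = (b - 5)*(b + 1)*(b + 2)^2*(b^2 - 9) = (b - 5)*(b - 3)*(b + 1)*(b + 2)^2*(b + 3)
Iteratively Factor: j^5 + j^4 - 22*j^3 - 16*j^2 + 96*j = (j + 3)*(j^4 - 2*j^3 - 16*j^2 + 32*j) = j*(j + 3)*(j^3 - 2*j^2 - 16*j + 32) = j*(j + 3)*(j + 4)*(j^2 - 6*j + 8) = j*(j - 2)*(j + 3)*(j + 4)*(j - 4)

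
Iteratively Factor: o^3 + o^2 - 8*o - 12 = (o + 2)*(o^2 - o - 6) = (o - 3)*(o + 2)*(o + 2)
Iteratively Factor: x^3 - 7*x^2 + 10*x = (x - 5)*(x^2 - 2*x) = (x - 5)*(x - 2)*(x)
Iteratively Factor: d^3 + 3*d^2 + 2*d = (d + 2)*(d^2 + d) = d*(d + 2)*(d + 1)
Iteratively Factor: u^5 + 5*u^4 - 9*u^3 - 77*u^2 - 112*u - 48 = (u + 3)*(u^4 + 2*u^3 - 15*u^2 - 32*u - 16) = (u - 4)*(u + 3)*(u^3 + 6*u^2 + 9*u + 4) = (u - 4)*(u + 1)*(u + 3)*(u^2 + 5*u + 4) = (u - 4)*(u + 1)^2*(u + 3)*(u + 4)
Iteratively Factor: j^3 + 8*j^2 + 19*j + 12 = (j + 4)*(j^2 + 4*j + 3) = (j + 3)*(j + 4)*(j + 1)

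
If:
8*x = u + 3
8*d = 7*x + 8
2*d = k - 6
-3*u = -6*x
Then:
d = 23/16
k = 71/8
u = 1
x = 1/2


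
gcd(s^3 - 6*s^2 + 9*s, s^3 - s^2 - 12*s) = s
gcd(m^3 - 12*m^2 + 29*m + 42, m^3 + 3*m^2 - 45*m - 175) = m - 7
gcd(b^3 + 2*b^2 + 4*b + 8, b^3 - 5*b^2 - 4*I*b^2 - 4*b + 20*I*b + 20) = b - 2*I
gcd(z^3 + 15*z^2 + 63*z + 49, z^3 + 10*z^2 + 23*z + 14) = z^2 + 8*z + 7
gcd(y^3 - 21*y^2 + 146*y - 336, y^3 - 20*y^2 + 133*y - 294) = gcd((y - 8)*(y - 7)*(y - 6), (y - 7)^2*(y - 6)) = y^2 - 13*y + 42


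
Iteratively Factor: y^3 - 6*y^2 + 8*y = (y - 4)*(y^2 - 2*y) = y*(y - 4)*(y - 2)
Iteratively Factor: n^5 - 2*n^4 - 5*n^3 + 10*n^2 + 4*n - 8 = (n - 1)*(n^4 - n^3 - 6*n^2 + 4*n + 8) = (n - 1)*(n + 1)*(n^3 - 2*n^2 - 4*n + 8) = (n - 2)*(n - 1)*(n + 1)*(n^2 - 4) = (n - 2)^2*(n - 1)*(n + 1)*(n + 2)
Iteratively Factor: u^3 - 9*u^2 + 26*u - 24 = (u - 2)*(u^2 - 7*u + 12) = (u - 4)*(u - 2)*(u - 3)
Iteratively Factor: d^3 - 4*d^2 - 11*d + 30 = (d - 2)*(d^2 - 2*d - 15) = (d - 2)*(d + 3)*(d - 5)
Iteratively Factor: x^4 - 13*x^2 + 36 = (x + 3)*(x^3 - 3*x^2 - 4*x + 12) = (x + 2)*(x + 3)*(x^2 - 5*x + 6) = (x - 3)*(x + 2)*(x + 3)*(x - 2)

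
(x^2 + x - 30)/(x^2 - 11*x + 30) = (x + 6)/(x - 6)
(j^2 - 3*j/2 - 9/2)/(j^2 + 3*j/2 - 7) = (2*j^2 - 3*j - 9)/(2*j^2 + 3*j - 14)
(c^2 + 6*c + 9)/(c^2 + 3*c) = (c + 3)/c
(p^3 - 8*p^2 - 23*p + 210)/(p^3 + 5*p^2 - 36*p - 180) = (p - 7)/(p + 6)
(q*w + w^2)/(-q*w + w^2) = (-q - w)/(q - w)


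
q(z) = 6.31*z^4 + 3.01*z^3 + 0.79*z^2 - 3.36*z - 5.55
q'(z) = 25.24*z^3 + 9.03*z^2 + 1.58*z - 3.36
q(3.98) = 1766.65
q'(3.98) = 1737.22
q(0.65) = -5.45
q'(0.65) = 8.41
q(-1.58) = 29.18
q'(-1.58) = -82.87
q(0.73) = -4.62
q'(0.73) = 12.42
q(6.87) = 15040.45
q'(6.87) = 8617.57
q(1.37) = 21.30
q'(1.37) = 80.65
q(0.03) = -5.65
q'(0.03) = -3.30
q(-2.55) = 225.05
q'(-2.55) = -367.19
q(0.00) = -5.55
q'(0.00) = -3.36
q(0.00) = -5.55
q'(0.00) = -3.36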